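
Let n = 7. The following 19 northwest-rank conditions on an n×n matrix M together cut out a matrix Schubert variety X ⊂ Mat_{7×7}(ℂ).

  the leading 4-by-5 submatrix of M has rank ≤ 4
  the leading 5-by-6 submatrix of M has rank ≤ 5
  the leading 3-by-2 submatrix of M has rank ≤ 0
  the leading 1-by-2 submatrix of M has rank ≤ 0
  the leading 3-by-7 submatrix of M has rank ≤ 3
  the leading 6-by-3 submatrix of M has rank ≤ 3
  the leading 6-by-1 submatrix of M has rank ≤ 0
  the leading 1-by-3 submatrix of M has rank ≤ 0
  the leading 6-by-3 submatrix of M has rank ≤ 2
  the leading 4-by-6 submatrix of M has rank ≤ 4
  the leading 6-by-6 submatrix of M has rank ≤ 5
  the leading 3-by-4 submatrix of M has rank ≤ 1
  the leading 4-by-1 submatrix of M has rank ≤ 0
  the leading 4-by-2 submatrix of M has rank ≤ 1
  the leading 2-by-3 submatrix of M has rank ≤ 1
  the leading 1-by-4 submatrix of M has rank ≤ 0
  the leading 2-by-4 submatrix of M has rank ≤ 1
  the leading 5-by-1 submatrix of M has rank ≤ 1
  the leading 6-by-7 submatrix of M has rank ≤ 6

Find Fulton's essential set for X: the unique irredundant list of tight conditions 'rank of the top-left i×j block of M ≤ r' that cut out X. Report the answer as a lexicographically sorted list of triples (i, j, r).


The tightest implied rank at each (i,j), from the 19 conditions:

  row 1: 0 0 0 0 1 1 1
  row 2: 0 0 1 1 2 2 2
  row 3: 0 0 1 1 2 3 3
  row 4: 0 1 2 2 3 4 4
  row 5: 0 1 2 3 4 5 5
  row 6: 0 1 2 3 4 5 6
  row 7: 1 2 3 4 5 6 7

reading off 1-entries of Δ²R: w = (5, 3, 6, 2, 4, 7, 1).

Fulton essential set (4 of the 12 Rothe cells):

[(1, 4, 0), (3, 2, 0), (3, 4, 1), (6, 1, 0)]


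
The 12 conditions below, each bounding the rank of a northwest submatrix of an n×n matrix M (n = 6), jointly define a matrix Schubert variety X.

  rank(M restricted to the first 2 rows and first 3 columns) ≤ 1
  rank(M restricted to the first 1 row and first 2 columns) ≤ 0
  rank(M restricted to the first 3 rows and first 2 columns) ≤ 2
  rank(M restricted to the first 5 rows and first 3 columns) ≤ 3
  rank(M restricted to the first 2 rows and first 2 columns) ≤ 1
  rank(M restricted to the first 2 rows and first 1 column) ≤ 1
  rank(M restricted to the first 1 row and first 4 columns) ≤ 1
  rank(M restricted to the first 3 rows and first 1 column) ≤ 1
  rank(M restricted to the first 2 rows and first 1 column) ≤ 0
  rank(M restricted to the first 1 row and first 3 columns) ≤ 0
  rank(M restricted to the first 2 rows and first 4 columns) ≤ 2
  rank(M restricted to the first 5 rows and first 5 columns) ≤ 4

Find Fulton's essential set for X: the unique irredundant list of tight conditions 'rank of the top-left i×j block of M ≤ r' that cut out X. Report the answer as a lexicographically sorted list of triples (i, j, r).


The tightest implied rank at each (i,j), from the 12 conditions:

  0  0  0  1  1  1
  0  1  1  2  2  2
  1  2  2  3  3  3
  1  2  3  4  4  4
  1  2  3  4  4  5
  1  2  3  4  5  6

reading off 1-entries of Δ²R: w = (4, 2, 1, 3, 6, 5).

Rothe diagram D(w) (5 cells), 3 SE-corners (essential conditions):

[(1, 3, 0), (2, 1, 0), (5, 5, 4)]


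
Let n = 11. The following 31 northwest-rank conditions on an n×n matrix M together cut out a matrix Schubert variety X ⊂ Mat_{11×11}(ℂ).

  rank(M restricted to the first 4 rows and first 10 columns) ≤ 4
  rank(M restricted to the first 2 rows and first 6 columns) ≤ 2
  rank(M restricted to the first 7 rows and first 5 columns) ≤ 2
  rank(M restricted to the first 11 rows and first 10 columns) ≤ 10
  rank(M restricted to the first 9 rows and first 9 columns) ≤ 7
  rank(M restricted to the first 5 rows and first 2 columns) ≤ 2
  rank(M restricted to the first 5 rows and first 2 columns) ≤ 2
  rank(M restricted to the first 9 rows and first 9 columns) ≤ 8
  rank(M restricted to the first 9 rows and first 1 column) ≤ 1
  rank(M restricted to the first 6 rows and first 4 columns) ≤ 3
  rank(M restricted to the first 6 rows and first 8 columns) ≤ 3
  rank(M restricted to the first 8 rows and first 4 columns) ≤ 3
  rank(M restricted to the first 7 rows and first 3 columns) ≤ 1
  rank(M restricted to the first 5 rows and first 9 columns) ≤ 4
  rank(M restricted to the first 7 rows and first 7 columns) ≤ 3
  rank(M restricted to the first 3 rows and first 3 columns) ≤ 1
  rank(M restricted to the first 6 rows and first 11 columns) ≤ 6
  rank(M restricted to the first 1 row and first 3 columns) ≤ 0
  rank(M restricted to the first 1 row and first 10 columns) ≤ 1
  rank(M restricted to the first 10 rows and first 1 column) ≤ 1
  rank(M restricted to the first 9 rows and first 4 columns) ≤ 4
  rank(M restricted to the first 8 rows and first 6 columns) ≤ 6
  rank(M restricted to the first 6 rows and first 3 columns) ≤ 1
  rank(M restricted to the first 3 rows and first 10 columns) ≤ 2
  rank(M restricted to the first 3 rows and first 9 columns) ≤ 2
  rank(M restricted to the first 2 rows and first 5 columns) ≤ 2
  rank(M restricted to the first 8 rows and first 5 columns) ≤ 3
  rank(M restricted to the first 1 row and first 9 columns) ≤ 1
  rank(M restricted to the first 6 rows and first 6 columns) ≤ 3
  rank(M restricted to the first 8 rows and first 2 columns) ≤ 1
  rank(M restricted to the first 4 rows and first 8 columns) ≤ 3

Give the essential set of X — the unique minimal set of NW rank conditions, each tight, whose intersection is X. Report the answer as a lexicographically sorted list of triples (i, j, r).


Rank table r_w(11×11) implied by the 31 constraints:

  row 1: 0  0  0  1  1  1  1  1  1  1  1
  row 2: 1  1  1  2  2  2  2  2  2  2  2
  row 3: 1  1  1  2  2  2  2  2  2  2  3
  row 4: 1  1  1  2  2  3  3  3  3  3  4
  row 5: 1  1  1  2  2  3  3  3  4  4  5
  row 6: 1  1  1  2  2  3  3  3  4  5  6
  row 7: 1  1  1  2  2  3  3  4  5  6  7
  row 8: 1  1  2  3  3  4  4  5  6  7  8
  row 9: 1  2  3  4  4  5  5  6  7  8  9
  row 10: 1  2  3  4  5  6  6  7  8  9  10
  row 11: 1  2  3  4  5  6  7  8  9  10  11

giving w = (4, 1, 11, 6, 9, 10, 8, 3, 2, 5, 7) via Δ²R.

|D(w)|=29, |Ess(w)|=7:

[(1, 3, 0), (3, 10, 2), (6, 8, 3), (7, 3, 1), (7, 5, 2), (7, 7, 3), (8, 2, 1)]


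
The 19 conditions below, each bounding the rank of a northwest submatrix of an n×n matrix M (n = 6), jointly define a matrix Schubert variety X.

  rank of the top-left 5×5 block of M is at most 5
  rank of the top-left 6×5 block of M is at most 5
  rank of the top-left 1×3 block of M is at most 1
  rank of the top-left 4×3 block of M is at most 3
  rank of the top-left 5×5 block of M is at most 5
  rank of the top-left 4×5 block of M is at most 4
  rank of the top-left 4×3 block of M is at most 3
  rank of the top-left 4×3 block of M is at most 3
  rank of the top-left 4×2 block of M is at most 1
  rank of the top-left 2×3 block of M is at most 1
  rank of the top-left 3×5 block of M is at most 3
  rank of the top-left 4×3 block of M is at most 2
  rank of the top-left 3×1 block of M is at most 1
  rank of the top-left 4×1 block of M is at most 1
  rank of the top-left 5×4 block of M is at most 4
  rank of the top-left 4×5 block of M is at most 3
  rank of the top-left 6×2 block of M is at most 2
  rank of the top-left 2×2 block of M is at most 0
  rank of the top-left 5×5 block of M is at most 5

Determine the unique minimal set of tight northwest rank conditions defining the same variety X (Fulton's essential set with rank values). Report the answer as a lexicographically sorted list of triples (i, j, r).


Propagating the 19 rank bounds to every northwest block:

  R[1]: 0, 0, 1, 1, 1, 1
  R[2]: 0, 0, 1, 2, 2, 2
  R[3]: 1, 1, 2, 3, 3, 3
  R[4]: 1, 1, 2, 3, 3, 4
  R[5]: 1, 2, 3, 4, 4, 5
  R[6]: 1, 2, 3, 4, 5, 6

hence w(1..6) = (3, 4, 1, 6, 2, 5).

Fulton essential set (3 of the 6 Rothe cells):

[(2, 2, 0), (4, 2, 1), (4, 5, 3)]


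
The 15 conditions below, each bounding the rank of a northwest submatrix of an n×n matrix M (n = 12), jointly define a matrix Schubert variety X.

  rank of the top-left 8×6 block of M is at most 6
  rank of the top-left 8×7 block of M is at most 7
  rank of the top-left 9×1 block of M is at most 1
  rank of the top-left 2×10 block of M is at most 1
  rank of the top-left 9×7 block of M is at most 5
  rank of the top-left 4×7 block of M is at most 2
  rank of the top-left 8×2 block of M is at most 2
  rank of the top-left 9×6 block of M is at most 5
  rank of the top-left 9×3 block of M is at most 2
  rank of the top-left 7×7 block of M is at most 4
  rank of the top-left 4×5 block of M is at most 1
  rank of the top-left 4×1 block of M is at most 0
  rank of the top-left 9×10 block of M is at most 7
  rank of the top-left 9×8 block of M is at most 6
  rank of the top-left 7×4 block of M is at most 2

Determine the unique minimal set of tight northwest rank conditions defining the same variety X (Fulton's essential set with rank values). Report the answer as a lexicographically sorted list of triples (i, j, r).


Reconstructing r_w from the 15 given conditions:

  row 1: 0  1  1  1  1  1  1  1  1  1  1  1
  row 2: 0  1  1  1  1  1  1  1  1  1  2  2
  row 3: 0  1  1  1  1  2  2  2  2  2  3  3
  row 4: 0  1  1  1  1  2  2  3  3  3  4  4
  row 5: 1  2  2  2  2  3  3  4  4  4  5  5
  row 6: 1  2  2  2  3  4  4  5  5  5  6  6
  row 7: 1  2  2  2  3  4  4  5  6  6  7  7
  row 8: 1  2  2  3  4  5  5  6  7  7  8  8
  row 9: 1  2  2  3  4  5  5  6  7  7  8  9
  row 10: 1  2  3  4  5  6  6  7  8  8  9  10
  row 11: 1  2  3  4  5  6  7  8  9  9  10  11
  row 12: 1  2  3  4  5  6  7  8  9  10  11  12

the unique w with this rank table is (2, 11, 6, 8, 1, 5, 9, 4, 12, 3, 7, 10).

D(w) has 28 cells with 9 SE-corners; essential set:

[(2, 10, 1), (4, 1, 0), (4, 5, 1), (4, 7, 2), (7, 4, 2), (7, 7, 4), (9, 3, 2), (9, 7, 5), (9, 10, 7)]


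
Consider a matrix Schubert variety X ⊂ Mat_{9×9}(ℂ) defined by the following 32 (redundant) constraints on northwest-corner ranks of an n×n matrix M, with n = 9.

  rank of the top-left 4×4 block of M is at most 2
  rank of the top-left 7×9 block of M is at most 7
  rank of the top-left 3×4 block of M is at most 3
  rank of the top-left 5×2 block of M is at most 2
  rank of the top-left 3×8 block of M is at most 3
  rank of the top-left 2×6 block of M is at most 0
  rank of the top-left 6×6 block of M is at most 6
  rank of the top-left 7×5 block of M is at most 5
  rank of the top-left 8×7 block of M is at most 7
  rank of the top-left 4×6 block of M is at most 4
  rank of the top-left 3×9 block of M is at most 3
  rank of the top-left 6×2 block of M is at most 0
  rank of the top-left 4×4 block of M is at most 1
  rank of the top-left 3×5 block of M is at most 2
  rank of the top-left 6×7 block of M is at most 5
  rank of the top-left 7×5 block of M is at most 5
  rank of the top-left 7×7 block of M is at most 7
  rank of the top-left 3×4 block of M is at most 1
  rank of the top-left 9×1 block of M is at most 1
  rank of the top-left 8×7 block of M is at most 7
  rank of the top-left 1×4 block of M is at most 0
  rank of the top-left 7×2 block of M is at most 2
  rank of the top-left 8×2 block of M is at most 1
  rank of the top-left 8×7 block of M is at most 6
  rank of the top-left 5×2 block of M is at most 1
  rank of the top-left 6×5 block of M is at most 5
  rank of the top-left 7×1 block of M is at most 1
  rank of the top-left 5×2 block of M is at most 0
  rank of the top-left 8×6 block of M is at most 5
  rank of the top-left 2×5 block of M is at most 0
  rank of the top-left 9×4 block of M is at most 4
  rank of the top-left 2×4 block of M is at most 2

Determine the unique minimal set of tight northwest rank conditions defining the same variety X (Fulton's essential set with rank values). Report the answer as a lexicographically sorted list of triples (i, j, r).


Reconstructing r_w from the 32 given conditions:

  R[1]: 0, 0, 0, 0, 0, 0, 1, 1, 1
  R[2]: 0, 0, 0, 0, 0, 0, 1, 2, 2
  R[3]: 0, 0, 1, 1, 1, 1, 2, 3, 3
  R[4]: 0, 0, 1, 1, 2, 2, 3, 4, 4
  R[5]: 0, 0, 1, 2, 3, 3, 4, 5, 5
  R[6]: 0, 0, 1, 2, 3, 4, 5, 6, 6
  R[7]: 1, 1, 2, 3, 4, 5, 6, 7, 7
  R[8]: 1, 1, 2, 3, 4, 5, 6, 7, 8
  R[9]: 1, 2, 3, 4, 5, 6, 7, 8, 9

so w = (7, 8, 3, 5, 4, 6, 1, 9, 2).

D(w) has 22 cells with 4 SE-corners; essential set:

[(2, 6, 0), (4, 4, 1), (6, 2, 0), (8, 2, 1)]


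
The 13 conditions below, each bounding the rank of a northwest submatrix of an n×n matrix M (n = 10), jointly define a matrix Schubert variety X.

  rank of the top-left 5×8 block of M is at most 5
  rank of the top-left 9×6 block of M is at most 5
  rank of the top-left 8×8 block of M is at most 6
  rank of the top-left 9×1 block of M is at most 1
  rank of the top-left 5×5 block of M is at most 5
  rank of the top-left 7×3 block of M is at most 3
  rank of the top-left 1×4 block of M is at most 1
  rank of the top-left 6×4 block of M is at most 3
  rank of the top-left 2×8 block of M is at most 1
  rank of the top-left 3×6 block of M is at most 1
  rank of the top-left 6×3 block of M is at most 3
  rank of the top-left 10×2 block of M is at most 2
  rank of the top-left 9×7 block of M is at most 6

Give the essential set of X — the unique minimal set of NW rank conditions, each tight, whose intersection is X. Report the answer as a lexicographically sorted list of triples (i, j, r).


The tightest implied rank at each (i,j), from the 13 conditions:

  i=1: 1 | 1 | 1 | 1 | 1 | 1 | 1 | 1 | 1 | 1
  i=2: 1 | 1 | 1 | 1 | 1 | 1 | 1 | 1 | 2 | 2
  i=3: 1 | 1 | 1 | 1 | 1 | 1 | 2 | 2 | 3 | 3
  i=4: 1 | 2 | 2 | 2 | 2 | 2 | 3 | 3 | 4 | 4
  i=5: 1 | 2 | 3 | 3 | 3 | 3 | 4 | 4 | 5 | 5
  i=6: 1 | 2 | 3 | 3 | 4 | 4 | 5 | 5 | 6 | 6
  i=7: 1 | 2 | 3 | 4 | 5 | 5 | 6 | 6 | 7 | 7
  i=8: 1 | 2 | 3 | 4 | 5 | 5 | 6 | 6 | 7 | 8
  i=9: 1 | 2 | 3 | 4 | 5 | 5 | 6 | 7 | 8 | 9
  i=10: 1 | 2 | 3 | 4 | 5 | 6 | 7 | 8 | 9 | 10

so w = (1, 9, 7, 2, 3, 5, 4, 10, 8, 6).

|D(w)|=16, |Ess(w)|=5:

[(2, 8, 1), (3, 6, 1), (6, 4, 3), (8, 8, 6), (9, 6, 5)]


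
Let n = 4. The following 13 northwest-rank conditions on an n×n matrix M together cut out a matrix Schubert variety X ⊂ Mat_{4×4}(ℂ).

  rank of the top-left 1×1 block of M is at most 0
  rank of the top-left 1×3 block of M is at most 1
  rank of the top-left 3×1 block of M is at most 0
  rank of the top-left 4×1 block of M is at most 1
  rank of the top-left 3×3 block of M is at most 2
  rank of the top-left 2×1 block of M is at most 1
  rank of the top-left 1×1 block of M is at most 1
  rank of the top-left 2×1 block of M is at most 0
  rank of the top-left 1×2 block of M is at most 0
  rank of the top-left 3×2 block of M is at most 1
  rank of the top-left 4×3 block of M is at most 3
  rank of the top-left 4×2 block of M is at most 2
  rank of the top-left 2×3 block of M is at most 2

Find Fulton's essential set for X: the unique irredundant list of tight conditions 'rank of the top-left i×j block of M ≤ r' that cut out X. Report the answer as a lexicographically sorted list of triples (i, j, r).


Propagating the 13 rank bounds to every northwest block:

  row 1: 0  0  1  1
  row 2: 0  1  2  2
  row 3: 0  1  2  3
  row 4: 1  2  3  4

so w = (3, 2, 4, 1).

2 SE-corners of the 4-cell Rothe diagram give Ess(w):

[(1, 2, 0), (3, 1, 0)]


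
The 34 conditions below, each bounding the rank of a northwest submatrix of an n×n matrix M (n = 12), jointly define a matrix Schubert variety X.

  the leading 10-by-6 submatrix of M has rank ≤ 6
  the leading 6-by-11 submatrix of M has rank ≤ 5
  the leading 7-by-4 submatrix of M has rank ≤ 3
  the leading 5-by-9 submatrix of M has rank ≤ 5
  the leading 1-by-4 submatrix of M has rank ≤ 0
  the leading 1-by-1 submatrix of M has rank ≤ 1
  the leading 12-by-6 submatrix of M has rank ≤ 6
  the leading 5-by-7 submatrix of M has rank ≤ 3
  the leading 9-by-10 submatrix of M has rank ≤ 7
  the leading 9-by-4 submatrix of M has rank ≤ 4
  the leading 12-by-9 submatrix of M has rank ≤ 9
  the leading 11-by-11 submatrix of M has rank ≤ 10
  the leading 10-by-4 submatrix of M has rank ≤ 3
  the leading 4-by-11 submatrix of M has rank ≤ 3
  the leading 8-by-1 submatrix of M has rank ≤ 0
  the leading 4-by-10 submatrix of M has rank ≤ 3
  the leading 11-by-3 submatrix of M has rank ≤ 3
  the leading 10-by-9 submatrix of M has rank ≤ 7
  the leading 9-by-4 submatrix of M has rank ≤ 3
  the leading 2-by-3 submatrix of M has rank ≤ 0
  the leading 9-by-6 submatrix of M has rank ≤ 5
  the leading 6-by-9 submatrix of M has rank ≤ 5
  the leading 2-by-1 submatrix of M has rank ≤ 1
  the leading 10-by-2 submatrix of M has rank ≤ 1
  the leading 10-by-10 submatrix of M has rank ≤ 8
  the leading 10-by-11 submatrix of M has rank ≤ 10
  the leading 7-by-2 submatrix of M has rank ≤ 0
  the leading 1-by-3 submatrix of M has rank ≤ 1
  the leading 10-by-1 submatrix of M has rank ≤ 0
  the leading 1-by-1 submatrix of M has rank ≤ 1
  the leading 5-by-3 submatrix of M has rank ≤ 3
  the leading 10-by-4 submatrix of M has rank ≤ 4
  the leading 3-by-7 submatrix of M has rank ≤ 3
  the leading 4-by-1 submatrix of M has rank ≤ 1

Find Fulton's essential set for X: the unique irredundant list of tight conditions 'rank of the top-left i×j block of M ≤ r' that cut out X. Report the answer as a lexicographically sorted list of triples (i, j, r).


Computing R[i][j] = min implied NW-rank bound (n=12, 34 conditions):

  row 1: 0 | 0 | 0 | 0 | 1 | 1 | 1 | 1 | 1 | 1 | 1 | 1
  row 2: 0 | 0 | 0 | 1 | 2 | 2 | 2 | 2 | 2 | 2 | 2 | 2
  row 3: 0 | 0 | 1 | 2 | 3 | 3 | 3 | 3 | 3 | 3 | 3 | 3
  row 4: 0 | 0 | 1 | 2 | 3 | 3 | 3 | 3 | 3 | 3 | 3 | 4
  row 5: 0 | 0 | 1 | 2 | 3 | 3 | 3 | 4 | 4 | 4 | 4 | 5
  row 6: 0 | 0 | 1 | 2 | 3 | 4 | 4 | 5 | 5 | 5 | 5 | 6
  row 7: 0 | 0 | 1 | 2 | 3 | 4 | 5 | 6 | 6 | 6 | 6 | 7
  row 8: 0 | 1 | 2 | 3 | 4 | 5 | 6 | 7 | 7 | 7 | 7 | 8
  row 9: 0 | 1 | 2 | 3 | 4 | 5 | 6 | 7 | 7 | 7 | 8 | 9
  row 10: 0 | 1 | 2 | 3 | 4 | 5 | 6 | 7 | 7 | 8 | 9 | 10
  row 11: 1 | 2 | 3 | 4 | 5 | 6 | 7 | 8 | 8 | 9 | 10 | 11
  row 12: 1 | 2 | 3 | 4 | 5 | 6 | 7 | 8 | 9 | 10 | 11 | 12

the unique w with this rank table is (5, 4, 3, 12, 8, 6, 7, 2, 11, 10, 1, 9).

Fulton essential set (8 of the 31 Rothe cells):

[(1, 4, 0), (2, 3, 0), (4, 11, 3), (5, 7, 3), (7, 2, 0), (9, 10, 7), (10, 1, 0), (10, 9, 7)]


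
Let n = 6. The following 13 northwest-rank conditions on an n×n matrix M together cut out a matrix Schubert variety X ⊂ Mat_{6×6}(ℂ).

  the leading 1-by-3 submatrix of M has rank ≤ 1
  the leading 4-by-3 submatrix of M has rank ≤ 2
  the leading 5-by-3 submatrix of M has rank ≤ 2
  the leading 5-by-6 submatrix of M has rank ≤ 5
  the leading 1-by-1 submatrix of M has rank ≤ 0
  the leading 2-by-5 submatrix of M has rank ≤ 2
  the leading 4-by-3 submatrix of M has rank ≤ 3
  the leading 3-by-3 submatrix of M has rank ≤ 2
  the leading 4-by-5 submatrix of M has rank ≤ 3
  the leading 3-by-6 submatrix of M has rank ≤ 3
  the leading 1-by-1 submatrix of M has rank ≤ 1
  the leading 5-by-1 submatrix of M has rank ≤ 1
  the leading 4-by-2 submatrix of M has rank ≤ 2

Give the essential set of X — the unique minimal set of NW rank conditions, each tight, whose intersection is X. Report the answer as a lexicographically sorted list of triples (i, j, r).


Rank table r_w(6×6) implied by the 13 constraints:

  0 | 1 | 1 | 1 | 1 | 1
  1 | 2 | 2 | 2 | 2 | 2
  1 | 2 | 2 | 3 | 3 | 3
  1 | 2 | 2 | 3 | 3 | 4
  1 | 2 | 2 | 3 | 4 | 5
  1 | 2 | 3 | 4 | 5 | 6

the unique w with this rank table is (2, 1, 4, 6, 5, 3).

ℓ(w)=5; the 3 essential cells (i,j,r):

[(1, 1, 0), (4, 5, 3), (5, 3, 2)]


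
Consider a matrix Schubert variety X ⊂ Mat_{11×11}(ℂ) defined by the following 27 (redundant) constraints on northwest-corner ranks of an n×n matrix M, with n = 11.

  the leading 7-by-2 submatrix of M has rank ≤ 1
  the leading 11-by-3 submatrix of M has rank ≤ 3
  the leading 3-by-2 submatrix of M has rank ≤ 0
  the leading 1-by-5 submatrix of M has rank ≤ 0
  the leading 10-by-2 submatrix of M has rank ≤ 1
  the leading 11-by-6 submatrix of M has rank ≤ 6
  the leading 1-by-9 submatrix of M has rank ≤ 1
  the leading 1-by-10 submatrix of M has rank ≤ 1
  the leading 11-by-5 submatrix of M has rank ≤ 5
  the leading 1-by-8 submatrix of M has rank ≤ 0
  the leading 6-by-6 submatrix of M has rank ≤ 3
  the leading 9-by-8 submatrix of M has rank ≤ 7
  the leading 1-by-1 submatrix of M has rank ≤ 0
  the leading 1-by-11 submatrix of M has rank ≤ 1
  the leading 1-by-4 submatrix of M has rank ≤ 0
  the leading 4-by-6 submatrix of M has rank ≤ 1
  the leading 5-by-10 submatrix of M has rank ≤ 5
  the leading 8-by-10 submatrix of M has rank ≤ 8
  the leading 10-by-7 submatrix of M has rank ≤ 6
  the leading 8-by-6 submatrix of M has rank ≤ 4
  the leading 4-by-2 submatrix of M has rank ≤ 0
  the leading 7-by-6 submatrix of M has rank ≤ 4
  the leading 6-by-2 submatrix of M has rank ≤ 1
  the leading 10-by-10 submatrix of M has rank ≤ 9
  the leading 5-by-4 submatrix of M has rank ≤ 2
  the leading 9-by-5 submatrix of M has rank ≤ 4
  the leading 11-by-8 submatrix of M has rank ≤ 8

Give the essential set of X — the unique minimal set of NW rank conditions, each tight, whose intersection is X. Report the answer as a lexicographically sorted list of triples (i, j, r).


Computing R[i][j] = min implied NW-rank bound (n=11, 27 conditions):

  row 1: 0 | 0 | 0 | 0 | 0 | 0 | 0 | 0 | 1 | 1 | 1
  row 2: 0 | 0 | 1 | 1 | 1 | 1 | 1 | 1 | 2 | 2 | 2
  row 3: 0 | 0 | 1 | 1 | 1 | 1 | 2 | 2 | 3 | 3 | 3
  row 4: 0 | 0 | 1 | 1 | 1 | 1 | 2 | 3 | 4 | 4 | 4
  row 5: 1 | 1 | 2 | 2 | 2 | 2 | 3 | 4 | 5 | 5 | 5
  row 6: 1 | 1 | 2 | 3 | 3 | 3 | 4 | 5 | 6 | 6 | 6
  row 7: 1 | 1 | 2 | 3 | 4 | 4 | 5 | 6 | 7 | 7 | 7
  row 8: 1 | 1 | 2 | 3 | 4 | 4 | 5 | 6 | 7 | 8 | 8
  row 9: 1 | 1 | 2 | 3 | 4 | 5 | 6 | 7 | 8 | 9 | 9
  row 10: 1 | 1 | 2 | 3 | 4 | 5 | 6 | 7 | 8 | 9 | 10
  row 11: 1 | 2 | 3 | 4 | 5 | 6 | 7 | 8 | 9 | 10 | 11

reading off 1-entries of Δ²R: w = (9, 3, 7, 8, 1, 4, 5, 10, 6, 11, 2).

D(w) has 26 cells with 5 SE-corners; essential set:

[(1, 8, 0), (4, 2, 0), (4, 6, 1), (8, 6, 4), (10, 2, 1)]


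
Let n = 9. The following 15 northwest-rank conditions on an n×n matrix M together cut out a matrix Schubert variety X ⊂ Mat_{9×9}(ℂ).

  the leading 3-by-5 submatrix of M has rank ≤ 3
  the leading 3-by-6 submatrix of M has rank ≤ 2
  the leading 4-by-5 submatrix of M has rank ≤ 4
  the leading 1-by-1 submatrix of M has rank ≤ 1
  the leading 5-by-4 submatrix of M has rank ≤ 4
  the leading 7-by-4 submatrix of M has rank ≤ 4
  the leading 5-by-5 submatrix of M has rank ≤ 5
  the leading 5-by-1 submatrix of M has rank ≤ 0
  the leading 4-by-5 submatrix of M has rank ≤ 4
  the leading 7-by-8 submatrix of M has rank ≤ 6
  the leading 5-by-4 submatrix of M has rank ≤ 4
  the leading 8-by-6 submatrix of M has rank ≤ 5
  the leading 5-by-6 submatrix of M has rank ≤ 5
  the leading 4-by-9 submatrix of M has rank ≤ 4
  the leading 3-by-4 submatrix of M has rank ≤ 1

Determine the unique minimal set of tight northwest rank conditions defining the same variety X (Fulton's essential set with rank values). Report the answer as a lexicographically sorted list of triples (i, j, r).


Propagating the 15 rank bounds to every northwest block:

  R[1]: 0 | 1 | 1 | 1 | 1 | 1 | 1 | 1 | 1
  R[2]: 0 | 1 | 1 | 1 | 2 | 2 | 2 | 2 | 2
  R[3]: 0 | 1 | 1 | 1 | 2 | 2 | 3 | 3 | 3
  R[4]: 0 | 1 | 2 | 2 | 3 | 3 | 4 | 4 | 4
  R[5]: 0 | 1 | 2 | 3 | 4 | 4 | 5 | 5 | 5
  R[6]: 1 | 2 | 3 | 4 | 5 | 5 | 6 | 6 | 6
  R[7]: 1 | 2 | 3 | 4 | 5 | 5 | 6 | 6 | 7
  R[8]: 1 | 2 | 3 | 4 | 5 | 5 | 6 | 7 | 8
  R[9]: 1 | 2 | 3 | 4 | 5 | 6 | 7 | 8 | 9

the unique w with this rank table is (2, 5, 7, 3, 4, 1, 9, 8, 6).

5 SE-corners of the 13-cell Rothe diagram give Ess(w):

[(3, 4, 1), (3, 6, 2), (5, 1, 0), (7, 8, 6), (8, 6, 5)]


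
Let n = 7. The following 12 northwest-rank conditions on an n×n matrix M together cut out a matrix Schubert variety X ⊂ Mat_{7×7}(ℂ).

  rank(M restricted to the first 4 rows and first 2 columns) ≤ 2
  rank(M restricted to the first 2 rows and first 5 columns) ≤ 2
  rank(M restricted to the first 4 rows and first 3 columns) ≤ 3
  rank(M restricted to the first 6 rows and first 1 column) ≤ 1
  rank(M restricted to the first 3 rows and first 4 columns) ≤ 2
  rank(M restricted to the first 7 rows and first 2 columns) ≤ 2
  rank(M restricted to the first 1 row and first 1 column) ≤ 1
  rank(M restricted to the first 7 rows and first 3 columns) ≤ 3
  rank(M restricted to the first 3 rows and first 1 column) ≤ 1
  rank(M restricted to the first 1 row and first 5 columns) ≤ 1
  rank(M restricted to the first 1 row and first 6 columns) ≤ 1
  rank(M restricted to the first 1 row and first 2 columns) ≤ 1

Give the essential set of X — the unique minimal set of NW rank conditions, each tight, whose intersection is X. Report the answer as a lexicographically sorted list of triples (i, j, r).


Recovering R(i,j) via the rank-extension bound from the 12 conditions:

  row 1: 1, 1, 1, 1, 1, 1, 1
  row 2: 1, 2, 2, 2, 2, 2, 2
  row 3: 1, 2, 2, 2, 3, 3, 3
  row 4: 1, 2, 3, 3, 4, 4, 4
  row 5: 1, 2, 3, 4, 5, 5, 5
  row 6: 1, 2, 3, 4, 5, 6, 6
  row 7: 1, 2, 3, 4, 5, 6, 7

so w = (1, 2, 5, 3, 4, 6, 7).

1 SE-corner of the 2-cell Rothe diagram gives Ess(w):

[(3, 4, 2)]


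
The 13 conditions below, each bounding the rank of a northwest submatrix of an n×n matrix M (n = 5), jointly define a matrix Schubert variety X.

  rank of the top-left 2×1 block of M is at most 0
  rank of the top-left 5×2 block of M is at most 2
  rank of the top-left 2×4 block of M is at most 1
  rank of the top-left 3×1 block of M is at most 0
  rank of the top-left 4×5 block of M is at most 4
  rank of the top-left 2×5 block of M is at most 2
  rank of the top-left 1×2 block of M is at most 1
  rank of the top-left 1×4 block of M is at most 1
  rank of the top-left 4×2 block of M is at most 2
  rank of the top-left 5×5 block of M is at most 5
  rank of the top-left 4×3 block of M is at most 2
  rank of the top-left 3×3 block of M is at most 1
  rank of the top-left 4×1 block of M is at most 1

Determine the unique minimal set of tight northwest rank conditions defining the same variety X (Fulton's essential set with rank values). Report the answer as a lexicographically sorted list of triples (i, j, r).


Rank table r_w(5×5) implied by the 13 constraints:

  row 1: 0 | 1 | 1 | 1 | 1
  row 2: 0 | 1 | 1 | 1 | 2
  row 3: 0 | 1 | 1 | 2 | 3
  row 4: 1 | 2 | 2 | 3 | 4
  row 5: 1 | 2 | 3 | 4 | 5

reading off 1-entries of Δ²R: w = (2, 5, 4, 1, 3).

|D(w)|=6, |Ess(w)|=3:

[(2, 4, 1), (3, 1, 0), (3, 3, 1)]


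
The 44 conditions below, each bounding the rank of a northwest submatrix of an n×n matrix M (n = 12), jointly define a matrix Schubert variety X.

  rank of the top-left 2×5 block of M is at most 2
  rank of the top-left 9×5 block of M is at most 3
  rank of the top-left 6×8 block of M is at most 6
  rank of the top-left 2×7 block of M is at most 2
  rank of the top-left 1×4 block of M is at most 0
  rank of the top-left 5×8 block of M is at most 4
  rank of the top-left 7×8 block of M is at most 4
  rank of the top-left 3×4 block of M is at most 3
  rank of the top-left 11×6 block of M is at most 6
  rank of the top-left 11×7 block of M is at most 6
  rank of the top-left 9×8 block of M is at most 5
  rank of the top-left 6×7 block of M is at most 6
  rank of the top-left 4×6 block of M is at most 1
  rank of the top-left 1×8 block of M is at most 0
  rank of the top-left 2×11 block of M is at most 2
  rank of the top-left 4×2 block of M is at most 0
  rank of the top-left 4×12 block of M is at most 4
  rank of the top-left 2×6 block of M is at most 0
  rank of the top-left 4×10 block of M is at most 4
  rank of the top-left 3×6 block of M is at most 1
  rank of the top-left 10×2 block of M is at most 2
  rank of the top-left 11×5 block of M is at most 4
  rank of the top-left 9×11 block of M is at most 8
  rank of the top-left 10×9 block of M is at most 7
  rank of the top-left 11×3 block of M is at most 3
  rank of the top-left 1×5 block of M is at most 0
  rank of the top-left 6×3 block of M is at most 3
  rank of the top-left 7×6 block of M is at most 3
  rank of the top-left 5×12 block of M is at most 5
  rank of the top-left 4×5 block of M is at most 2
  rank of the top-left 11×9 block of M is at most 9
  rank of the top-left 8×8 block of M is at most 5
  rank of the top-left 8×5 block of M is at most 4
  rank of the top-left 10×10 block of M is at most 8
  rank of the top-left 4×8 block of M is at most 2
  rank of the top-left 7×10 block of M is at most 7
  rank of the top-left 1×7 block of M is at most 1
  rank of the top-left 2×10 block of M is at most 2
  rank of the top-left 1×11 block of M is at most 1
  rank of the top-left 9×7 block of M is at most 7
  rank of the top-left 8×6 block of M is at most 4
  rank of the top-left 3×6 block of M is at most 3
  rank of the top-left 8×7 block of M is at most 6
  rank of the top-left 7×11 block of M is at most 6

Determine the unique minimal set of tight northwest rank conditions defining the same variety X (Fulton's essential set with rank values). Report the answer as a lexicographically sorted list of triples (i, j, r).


The tightest implied rank at each (i,j), from the 44 conditions:

  R[1]: 0  0  0  0  0  0  0  0  1  1  1  1
  R[2]: 0  0  0  0  0  0  1  1  2  2  2  2
  R[3]: 0  0  1  1  1  1  2  2  3  3  3  3
  R[4]: 0  0  1  1  1  1  2  2  3  4  4  4
  R[5]: 1  1  2  2  2  2  3  3  4  5  5  5
  R[6]: 1  2  3  3  3  3  4  4  5  6  6  6
  R[7]: 1  2  3  3  3  3  4  4  5  6  6  7
  R[8]: 1  2  3  3  3  4  5  5  6  7  7  8
  R[9]: 1  2  3  3  3  4  5  5  6  7  8  9
  R[10]: 1  2  3  4  4  5  6  6  7  8  9  10
  R[11]: 1  2  3  4  4  5  6  7  8  9  10  11
  R[12]: 1  2  3  4  5  6  7  8  9  10  11  12

reading off 1-entries of Δ²R: w = (9, 7, 3, 10, 1, 2, 12, 6, 11, 4, 8, 5).

|D(w)|=33, |Ess(w)|=11:

[(1, 8, 0), (2, 6, 0), (4, 2, 0), (4, 6, 1), (4, 8, 2), (7, 6, 3), (7, 8, 4), (7, 11, 6), (9, 5, 3), (9, 8, 5), (11, 5, 4)]


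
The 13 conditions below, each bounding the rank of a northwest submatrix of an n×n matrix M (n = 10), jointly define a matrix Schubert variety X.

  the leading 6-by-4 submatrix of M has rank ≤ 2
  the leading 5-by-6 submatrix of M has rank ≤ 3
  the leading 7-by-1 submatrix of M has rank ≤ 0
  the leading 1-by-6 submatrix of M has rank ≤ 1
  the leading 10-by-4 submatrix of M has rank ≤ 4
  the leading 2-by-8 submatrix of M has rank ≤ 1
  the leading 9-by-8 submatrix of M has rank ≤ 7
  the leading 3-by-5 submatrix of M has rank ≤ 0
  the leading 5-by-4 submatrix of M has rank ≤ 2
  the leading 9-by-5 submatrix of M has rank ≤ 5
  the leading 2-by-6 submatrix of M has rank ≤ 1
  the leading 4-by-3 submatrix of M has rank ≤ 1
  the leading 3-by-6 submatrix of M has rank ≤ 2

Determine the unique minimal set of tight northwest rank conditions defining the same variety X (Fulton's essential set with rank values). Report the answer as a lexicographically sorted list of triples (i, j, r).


Computing R[i][j] = min implied NW-rank bound (n=10, 13 conditions):

  R[1]: 0  0  0  0  0  1  1  1  1  1
  R[2]: 0  0  0  0  0  1  1  1  2  2
  R[3]: 0  0  0  0  0  1  2  2  3  3
  R[4]: 0  1  1  1  1  2  3  3  4  4
  R[5]: 0  1  2  2  2  3  4  4  5  5
  R[6]: 0  1  2  2  3  4  5  5  6  6
  R[7]: 0  1  2  3  4  5  6  6  7  7
  R[8]: 1  2  3  4  5  6  7  7  8  8
  R[9]: 1  2  3  4  5  6  7  7  8  9
  R[10]: 1  2  3  4  5  6  7  8  9  10

the unique w with this rank table is (6, 9, 7, 2, 3, 5, 4, 1, 10, 8).

5 SE-corners of the 23-cell Rothe diagram give Ess(w):

[(2, 8, 1), (3, 5, 0), (6, 4, 2), (7, 1, 0), (9, 8, 7)]


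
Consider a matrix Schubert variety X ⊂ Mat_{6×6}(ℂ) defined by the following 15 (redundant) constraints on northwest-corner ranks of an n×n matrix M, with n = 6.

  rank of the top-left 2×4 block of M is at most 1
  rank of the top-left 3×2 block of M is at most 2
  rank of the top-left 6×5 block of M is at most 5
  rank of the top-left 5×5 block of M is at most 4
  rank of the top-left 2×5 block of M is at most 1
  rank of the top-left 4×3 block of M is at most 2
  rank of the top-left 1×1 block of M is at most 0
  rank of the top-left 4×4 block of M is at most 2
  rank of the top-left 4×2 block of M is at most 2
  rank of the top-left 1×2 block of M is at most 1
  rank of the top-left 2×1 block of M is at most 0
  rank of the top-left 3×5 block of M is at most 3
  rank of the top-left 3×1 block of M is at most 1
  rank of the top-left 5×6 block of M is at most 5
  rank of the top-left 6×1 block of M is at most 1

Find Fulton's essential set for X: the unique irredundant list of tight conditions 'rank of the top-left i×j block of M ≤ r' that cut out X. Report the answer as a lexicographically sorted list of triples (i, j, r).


Recovering R(i,j) via the rank-extension bound from the 15 conditions:

  R[1]: 0 | 1 | 1 | 1 | 1 | 1
  R[2]: 0 | 1 | 1 | 1 | 1 | 2
  R[3]: 1 | 2 | 2 | 2 | 2 | 3
  R[4]: 1 | 2 | 2 | 2 | 3 | 4
  R[5]: 1 | 2 | 3 | 3 | 4 | 5
  R[6]: 1 | 2 | 3 | 4 | 5 | 6

hence w(1..6) = (2, 6, 1, 5, 3, 4).

3 SE-corners of the 7-cell Rothe diagram give Ess(w):

[(2, 1, 0), (2, 5, 1), (4, 4, 2)]


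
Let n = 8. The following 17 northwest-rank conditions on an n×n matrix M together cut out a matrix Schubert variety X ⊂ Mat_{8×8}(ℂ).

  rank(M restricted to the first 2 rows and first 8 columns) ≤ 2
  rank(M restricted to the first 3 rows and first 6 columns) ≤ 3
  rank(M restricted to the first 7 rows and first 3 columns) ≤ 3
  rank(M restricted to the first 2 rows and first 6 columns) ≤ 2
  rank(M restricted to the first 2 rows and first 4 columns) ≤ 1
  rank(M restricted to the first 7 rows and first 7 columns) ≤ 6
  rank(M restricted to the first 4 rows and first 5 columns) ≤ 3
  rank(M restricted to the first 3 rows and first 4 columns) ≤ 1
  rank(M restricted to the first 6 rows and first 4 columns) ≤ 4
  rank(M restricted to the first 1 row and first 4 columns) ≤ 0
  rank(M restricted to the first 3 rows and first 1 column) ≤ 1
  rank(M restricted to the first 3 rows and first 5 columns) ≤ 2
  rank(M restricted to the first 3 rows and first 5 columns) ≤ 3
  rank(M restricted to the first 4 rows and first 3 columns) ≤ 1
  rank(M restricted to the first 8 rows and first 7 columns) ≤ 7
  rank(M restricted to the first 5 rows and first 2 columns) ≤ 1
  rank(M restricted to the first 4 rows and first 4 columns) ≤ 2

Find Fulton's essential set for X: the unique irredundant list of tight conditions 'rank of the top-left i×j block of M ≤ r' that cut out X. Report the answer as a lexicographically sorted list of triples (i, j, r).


Propagating the 17 rank bounds to every northwest block:

  R[1]: 0 0 0 0 1 1 1 1
  R[2]: 1 1 1 1 2 2 2 2
  R[3]: 1 1 1 1 2 3 3 3
  R[4]: 1 1 1 2 3 4 4 4
  R[5]: 1 1 2 3 4 5 5 5
  R[6]: 1 2 3 4 5 6 6 6
  R[7]: 1 2 3 4 5 6 6 7
  R[8]: 1 2 3 4 5 6 7 8

reading off 1-entries of Δ²R: w = (5, 1, 6, 4, 3, 2, 8, 7).

|D(w)|=11, |Ess(w)|=5:

[(1, 4, 0), (3, 4, 1), (4, 3, 1), (5, 2, 1), (7, 7, 6)]


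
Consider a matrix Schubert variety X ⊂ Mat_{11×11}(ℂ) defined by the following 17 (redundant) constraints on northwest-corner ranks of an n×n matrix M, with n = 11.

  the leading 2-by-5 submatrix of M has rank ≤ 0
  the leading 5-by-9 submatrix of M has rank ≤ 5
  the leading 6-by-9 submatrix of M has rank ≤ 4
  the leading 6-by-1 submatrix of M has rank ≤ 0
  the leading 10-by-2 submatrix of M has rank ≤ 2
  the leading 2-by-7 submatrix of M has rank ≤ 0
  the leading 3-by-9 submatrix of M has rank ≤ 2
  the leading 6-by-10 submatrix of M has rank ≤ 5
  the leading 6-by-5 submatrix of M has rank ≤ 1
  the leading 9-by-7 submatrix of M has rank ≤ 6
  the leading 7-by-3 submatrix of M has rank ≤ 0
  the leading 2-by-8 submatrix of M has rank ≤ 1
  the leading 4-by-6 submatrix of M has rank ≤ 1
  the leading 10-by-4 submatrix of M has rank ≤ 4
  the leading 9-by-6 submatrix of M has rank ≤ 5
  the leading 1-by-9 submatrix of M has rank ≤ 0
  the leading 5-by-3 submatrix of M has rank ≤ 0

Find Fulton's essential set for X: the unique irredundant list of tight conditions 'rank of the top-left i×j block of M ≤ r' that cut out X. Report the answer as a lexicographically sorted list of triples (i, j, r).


Propagating the 17 rank bounds to every northwest block:

  R[1]: 0 | 0 | 0 | 0 | 0 | 0 | 0 | 0 | 0 | 1 | 1
  R[2]: 0 | 0 | 0 | 0 | 0 | 0 | 0 | 1 | 1 | 2 | 2
  R[3]: 0 | 0 | 0 | 1 | 1 | 1 | 1 | 2 | 2 | 3 | 3
  R[4]: 0 | 0 | 0 | 1 | 1 | 1 | 2 | 3 | 3 | 4 | 4
  R[5]: 0 | 0 | 0 | 1 | 1 | 2 | 3 | 4 | 4 | 5 | 5
  R[6]: 0 | 0 | 0 | 1 | 1 | 2 | 3 | 4 | 4 | 5 | 6
  R[7]: 0 | 0 | 0 | 1 | 2 | 3 | 4 | 5 | 5 | 6 | 7
  R[8]: 1 | 1 | 1 | 2 | 3 | 4 | 5 | 6 | 6 | 7 | 8
  R[9]: 1 | 2 | 2 | 3 | 4 | 5 | 6 | 7 | 7 | 8 | 9
  R[10]: 1 | 2 | 3 | 4 | 5 | 6 | 7 | 8 | 8 | 9 | 10
  R[11]: 1 | 2 | 3 | 4 | 5 | 6 | 7 | 8 | 9 | 10 | 11

so w = (10, 8, 4, 7, 6, 11, 5, 1, 2, 3, 9).

Rothe diagram D(w) (36 cells), 6 SE-corners (essential conditions):

[(1, 9, 0), (2, 7, 0), (4, 6, 1), (6, 5, 1), (6, 9, 4), (7, 3, 0)]


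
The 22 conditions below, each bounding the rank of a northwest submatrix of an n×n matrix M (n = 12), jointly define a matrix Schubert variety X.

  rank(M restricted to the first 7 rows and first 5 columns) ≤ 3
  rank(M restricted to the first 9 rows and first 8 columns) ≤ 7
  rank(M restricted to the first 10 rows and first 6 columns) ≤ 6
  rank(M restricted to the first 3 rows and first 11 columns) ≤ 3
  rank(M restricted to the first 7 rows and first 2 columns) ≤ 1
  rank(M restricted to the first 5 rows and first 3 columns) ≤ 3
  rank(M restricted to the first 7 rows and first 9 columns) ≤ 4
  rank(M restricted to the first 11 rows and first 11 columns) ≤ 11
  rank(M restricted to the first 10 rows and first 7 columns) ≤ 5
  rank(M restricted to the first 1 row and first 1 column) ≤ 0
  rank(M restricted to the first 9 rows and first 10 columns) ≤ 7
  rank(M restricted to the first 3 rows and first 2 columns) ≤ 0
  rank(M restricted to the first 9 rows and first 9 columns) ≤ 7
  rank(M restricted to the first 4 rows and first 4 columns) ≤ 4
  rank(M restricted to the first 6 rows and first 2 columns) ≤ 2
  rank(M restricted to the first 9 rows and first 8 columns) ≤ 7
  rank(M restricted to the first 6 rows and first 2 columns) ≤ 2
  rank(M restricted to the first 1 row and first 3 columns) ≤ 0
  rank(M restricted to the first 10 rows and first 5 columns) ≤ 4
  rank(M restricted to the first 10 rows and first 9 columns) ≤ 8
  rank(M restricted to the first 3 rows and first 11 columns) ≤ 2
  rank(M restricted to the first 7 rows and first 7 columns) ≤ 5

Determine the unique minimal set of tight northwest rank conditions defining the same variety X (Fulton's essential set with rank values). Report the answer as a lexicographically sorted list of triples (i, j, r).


Computing R[i][j] = min implied NW-rank bound (n=12, 22 conditions):

  row 1: 0  0  0  1  1  1  1  1  1  1  1  1
  row 2: 0  0  1  2  2  2  2  2  2  2  2  2
  row 3: 0  0  1  2  2  2  2  2  2  2  2  3
  row 4: 1  1  2  3  3  3  3  3  3  3  3  4
  row 5: 1  1  2  3  3  4  4  4  4  4  4  5
  row 6: 1  1  2  3  3  4  4  4  4  5  5  6
  row 7: 1  1  2  3  3  4  4  4  4  5  6  7
  row 8: 1  2  3  4  4  5  5  5  5  6  7  8
  row 9: 1  2  3  4  4  5  5  6  6  7  8  9
  row 10: 1  2  3  4  4  5  5  6  7  8  9  10
  row 11: 1  2  3  4  5  6  6  7  8  9  10  11
  row 12: 1  2  3  4  5  6  7  8  9  10  11  12

giving w = (4, 3, 12, 1, 6, 10, 11, 2, 8, 9, 5, 7) via Δ²R.

ℓ(w)=30; the 8 essential cells (i,j,r):

[(1, 3, 0), (3, 2, 0), (3, 11, 2), (7, 2, 1), (7, 5, 3), (7, 9, 4), (10, 5, 4), (10, 7, 5)]


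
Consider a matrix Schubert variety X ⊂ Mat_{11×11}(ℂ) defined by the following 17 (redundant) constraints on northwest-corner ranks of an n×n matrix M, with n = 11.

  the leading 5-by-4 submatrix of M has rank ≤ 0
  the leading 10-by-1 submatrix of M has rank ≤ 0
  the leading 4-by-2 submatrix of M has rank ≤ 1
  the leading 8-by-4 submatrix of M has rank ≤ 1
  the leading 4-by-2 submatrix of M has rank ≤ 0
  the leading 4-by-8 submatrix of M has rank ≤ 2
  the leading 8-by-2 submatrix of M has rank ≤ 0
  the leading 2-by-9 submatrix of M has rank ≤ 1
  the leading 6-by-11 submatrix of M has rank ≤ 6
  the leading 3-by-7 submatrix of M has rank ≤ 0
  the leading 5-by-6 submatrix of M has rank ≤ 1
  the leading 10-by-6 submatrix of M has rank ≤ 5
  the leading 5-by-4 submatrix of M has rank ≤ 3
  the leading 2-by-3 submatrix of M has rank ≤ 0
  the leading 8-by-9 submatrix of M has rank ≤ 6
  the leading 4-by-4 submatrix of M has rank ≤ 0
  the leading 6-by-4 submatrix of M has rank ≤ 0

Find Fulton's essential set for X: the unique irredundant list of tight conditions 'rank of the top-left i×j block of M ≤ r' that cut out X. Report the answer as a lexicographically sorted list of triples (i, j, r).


Propagating the 17 rank bounds to every northwest block:

  R[1]: 0 0 0 0 0 0 0 1 1 1 1
  R[2]: 0 0 0 0 0 0 0 1 1 2 2
  R[3]: 0 0 0 0 0 0 0 1 2 3 3
  R[4]: 0 0 0 0 1 1 1 2 3 4 4
  R[5]: 0 0 0 0 1 1 2 3 4 5 5
  R[6]: 0 0 0 0 1 2 3 4 5 6 6
  R[7]: 0 0 1 1 2 3 4 5 6 7 7
  R[8]: 0 0 1 1 2 3 4 5 6 7 8
  R[9]: 0 1 2 2 3 4 5 6 7 8 9
  R[10]: 0 1 2 3 4 5 6 7 8 9 10
  R[11]: 1 2 3 4 5 6 7 8 9 10 11

so w = (8, 10, 9, 5, 7, 6, 3, 11, 2, 4, 1).

ℓ(w)=42; the 7 essential cells (i,j,r):

[(2, 9, 1), (3, 7, 0), (5, 6, 1), (6, 4, 0), (8, 2, 0), (8, 4, 1), (10, 1, 0)]
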